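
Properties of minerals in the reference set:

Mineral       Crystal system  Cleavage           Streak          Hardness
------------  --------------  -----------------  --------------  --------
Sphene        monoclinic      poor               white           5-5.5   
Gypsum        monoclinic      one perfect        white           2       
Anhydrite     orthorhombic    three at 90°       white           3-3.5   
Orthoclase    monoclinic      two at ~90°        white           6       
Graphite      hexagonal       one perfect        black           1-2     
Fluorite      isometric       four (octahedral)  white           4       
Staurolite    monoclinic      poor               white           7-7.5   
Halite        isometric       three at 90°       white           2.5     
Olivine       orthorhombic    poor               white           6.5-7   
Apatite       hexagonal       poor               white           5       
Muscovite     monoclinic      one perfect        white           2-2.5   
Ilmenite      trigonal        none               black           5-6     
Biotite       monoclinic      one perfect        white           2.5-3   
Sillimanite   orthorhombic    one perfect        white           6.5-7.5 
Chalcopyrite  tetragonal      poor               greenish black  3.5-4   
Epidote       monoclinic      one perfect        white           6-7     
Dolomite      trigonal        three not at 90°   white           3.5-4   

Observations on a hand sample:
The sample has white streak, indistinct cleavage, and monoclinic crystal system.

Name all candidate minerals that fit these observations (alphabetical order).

Sphene, Staurolite

White streak rules out Graphite, Ilmenite, Chalcopyrite.
Indistinct cleavage: only Sphene, Staurolite, Olivine, Apatite remain.
Monoclinic crystal system eliminates Olivine, Apatite.
Consistent with every observation: Sphene, Staurolite.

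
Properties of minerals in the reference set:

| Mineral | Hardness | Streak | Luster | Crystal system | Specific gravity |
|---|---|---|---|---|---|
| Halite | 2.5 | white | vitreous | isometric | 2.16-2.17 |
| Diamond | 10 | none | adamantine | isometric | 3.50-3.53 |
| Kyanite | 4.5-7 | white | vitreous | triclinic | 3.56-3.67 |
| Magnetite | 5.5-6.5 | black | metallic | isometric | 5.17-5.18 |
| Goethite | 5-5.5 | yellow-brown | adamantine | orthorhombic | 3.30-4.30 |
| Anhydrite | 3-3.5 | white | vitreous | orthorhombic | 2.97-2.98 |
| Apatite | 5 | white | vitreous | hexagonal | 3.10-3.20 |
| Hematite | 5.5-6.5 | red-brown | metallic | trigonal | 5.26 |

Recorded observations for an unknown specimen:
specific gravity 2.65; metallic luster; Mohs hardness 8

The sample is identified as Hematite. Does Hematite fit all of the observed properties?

Specific gravity 2.65 — Hematite has SG 5.26; inconsistent.
Metallic luster — matches Hematite (metallic luster).
Mohs hardness 8 — Hematite has hardness 5.5-6.5; inconsistent.
2 of the observed properties are inconsistent with Hematite.

Inconsistent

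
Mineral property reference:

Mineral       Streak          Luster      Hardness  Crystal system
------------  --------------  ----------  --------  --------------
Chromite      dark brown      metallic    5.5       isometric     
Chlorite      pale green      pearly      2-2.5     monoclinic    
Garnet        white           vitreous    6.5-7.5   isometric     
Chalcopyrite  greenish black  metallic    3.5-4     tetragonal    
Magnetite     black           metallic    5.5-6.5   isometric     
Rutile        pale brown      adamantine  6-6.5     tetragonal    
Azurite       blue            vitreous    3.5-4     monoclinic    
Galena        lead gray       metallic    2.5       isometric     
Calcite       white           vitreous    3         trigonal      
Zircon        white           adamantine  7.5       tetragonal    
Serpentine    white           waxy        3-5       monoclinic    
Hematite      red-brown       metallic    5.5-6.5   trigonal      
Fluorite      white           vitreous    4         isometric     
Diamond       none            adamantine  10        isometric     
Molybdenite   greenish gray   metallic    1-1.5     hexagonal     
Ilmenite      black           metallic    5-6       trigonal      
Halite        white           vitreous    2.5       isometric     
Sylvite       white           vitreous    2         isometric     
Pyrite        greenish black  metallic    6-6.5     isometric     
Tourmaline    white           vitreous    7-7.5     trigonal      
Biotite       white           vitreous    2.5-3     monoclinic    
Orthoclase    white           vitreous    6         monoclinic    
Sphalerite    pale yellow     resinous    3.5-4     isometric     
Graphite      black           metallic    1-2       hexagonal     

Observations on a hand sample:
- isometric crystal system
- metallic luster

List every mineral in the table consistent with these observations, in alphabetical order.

Chromite, Galena, Magnetite, Pyrite

Isometric crystal system — only Chromite, Garnet, Magnetite, Galena, Fluorite, Diamond, Halite, Sylvite, Pyrite, Sphalerite remain.
Metallic luster — Chromite, Magnetite, Galena, Pyrite remain.
Remaining candidates: Chromite, Galena, Magnetite, Pyrite.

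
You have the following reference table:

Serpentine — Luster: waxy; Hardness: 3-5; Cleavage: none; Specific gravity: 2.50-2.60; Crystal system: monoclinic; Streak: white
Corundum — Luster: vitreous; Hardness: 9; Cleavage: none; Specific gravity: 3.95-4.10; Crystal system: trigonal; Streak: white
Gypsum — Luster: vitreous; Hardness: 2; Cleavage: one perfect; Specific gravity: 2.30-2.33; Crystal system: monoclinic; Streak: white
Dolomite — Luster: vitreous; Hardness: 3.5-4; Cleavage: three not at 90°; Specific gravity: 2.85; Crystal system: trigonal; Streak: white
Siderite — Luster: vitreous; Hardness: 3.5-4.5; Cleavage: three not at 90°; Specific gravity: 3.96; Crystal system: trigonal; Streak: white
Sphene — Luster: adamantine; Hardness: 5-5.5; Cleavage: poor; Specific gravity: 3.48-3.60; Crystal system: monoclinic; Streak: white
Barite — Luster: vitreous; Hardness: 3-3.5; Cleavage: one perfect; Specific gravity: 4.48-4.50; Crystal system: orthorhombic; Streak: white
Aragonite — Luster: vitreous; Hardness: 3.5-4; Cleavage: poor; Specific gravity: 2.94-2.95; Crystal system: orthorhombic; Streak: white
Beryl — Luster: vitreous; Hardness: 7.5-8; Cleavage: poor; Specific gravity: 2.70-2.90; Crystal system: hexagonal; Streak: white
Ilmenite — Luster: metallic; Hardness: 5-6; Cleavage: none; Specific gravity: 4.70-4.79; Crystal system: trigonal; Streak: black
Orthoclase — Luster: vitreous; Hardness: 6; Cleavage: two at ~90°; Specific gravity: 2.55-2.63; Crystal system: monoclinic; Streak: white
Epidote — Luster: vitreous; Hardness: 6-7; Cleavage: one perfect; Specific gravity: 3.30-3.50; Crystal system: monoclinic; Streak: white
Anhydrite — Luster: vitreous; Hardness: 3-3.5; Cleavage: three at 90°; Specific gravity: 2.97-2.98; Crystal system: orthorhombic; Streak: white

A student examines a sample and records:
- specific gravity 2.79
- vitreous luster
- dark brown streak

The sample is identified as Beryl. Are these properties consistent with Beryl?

Inconsistent

Specific gravity 2.79 — fits Beryl (SG 2.70-2.90).
Vitreous luster — fits Beryl (vitreous luster).
Dark brown streak — Beryl has white streak; which does not match.
Streak alone is enough to reject Beryl.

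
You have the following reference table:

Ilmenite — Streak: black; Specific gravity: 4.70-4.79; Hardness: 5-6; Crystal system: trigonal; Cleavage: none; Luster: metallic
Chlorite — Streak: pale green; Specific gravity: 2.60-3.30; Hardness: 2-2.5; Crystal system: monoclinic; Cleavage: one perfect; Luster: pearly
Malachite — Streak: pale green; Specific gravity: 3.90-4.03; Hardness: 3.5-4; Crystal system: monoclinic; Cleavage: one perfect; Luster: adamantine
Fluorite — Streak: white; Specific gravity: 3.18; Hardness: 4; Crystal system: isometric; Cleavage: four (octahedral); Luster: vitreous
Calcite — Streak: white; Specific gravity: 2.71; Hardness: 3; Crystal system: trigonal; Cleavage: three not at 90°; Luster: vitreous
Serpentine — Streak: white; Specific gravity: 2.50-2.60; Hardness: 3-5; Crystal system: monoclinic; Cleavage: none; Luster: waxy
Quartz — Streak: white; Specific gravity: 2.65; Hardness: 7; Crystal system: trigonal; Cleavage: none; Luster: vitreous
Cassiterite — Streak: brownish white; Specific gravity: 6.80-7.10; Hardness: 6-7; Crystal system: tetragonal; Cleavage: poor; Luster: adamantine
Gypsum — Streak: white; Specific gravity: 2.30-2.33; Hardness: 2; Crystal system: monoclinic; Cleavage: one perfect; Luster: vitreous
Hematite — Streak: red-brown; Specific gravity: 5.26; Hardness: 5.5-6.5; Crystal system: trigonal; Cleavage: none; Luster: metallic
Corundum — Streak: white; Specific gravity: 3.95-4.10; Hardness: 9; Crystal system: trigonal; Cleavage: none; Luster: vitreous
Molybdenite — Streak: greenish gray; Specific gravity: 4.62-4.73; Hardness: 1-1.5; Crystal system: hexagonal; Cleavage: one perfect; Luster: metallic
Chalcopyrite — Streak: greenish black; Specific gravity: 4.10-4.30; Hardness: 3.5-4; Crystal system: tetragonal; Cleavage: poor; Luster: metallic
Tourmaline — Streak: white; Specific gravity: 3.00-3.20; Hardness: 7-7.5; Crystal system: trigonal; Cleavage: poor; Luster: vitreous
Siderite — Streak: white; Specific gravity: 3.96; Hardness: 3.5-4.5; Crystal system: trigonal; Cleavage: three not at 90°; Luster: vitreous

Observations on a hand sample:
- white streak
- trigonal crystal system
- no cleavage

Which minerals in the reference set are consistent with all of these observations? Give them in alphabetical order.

Corundum, Quartz

White streak — Fluorite, Calcite, Serpentine, Quartz, Gypsum, Corundum, Tourmaline, Siderite remain.
Trigonal crystal system rules out Fluorite, Serpentine, Gypsum.
No cleavage — only Quartz, Corundum remain.
Remaining candidates: Corundum, Quartz.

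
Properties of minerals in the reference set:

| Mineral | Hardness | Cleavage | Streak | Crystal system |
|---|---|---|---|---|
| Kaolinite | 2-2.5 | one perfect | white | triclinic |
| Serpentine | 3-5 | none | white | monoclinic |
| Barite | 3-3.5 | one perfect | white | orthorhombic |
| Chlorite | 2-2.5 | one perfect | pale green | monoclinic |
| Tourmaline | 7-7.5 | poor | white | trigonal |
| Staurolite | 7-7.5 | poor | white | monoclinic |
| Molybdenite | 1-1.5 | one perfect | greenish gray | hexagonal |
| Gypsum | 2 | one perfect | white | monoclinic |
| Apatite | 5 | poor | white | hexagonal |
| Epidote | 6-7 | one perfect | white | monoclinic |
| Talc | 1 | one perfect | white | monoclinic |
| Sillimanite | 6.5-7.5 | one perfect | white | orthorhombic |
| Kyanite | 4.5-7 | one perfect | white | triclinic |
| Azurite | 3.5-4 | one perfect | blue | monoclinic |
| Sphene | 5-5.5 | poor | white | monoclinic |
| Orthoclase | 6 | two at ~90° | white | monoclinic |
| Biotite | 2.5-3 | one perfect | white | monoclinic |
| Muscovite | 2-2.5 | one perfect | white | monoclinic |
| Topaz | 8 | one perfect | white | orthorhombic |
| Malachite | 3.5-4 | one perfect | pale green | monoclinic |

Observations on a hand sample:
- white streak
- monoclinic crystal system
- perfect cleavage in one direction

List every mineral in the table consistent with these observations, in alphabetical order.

Biotite, Epidote, Gypsum, Muscovite, Talc

White streak rules out Chlorite, Molybdenite, Azurite, Malachite.
Monoclinic crystal system: narrows the field to Serpentine, Staurolite, Gypsum, Epidote, Talc, Sphene, Orthoclase, Biotite, Muscovite.
Perfect cleavage in one direction is inconsistent with Serpentine, Staurolite, Sphene, Orthoclase.
Consistent with every observation: Biotite, Epidote, Gypsum, Muscovite, Talc.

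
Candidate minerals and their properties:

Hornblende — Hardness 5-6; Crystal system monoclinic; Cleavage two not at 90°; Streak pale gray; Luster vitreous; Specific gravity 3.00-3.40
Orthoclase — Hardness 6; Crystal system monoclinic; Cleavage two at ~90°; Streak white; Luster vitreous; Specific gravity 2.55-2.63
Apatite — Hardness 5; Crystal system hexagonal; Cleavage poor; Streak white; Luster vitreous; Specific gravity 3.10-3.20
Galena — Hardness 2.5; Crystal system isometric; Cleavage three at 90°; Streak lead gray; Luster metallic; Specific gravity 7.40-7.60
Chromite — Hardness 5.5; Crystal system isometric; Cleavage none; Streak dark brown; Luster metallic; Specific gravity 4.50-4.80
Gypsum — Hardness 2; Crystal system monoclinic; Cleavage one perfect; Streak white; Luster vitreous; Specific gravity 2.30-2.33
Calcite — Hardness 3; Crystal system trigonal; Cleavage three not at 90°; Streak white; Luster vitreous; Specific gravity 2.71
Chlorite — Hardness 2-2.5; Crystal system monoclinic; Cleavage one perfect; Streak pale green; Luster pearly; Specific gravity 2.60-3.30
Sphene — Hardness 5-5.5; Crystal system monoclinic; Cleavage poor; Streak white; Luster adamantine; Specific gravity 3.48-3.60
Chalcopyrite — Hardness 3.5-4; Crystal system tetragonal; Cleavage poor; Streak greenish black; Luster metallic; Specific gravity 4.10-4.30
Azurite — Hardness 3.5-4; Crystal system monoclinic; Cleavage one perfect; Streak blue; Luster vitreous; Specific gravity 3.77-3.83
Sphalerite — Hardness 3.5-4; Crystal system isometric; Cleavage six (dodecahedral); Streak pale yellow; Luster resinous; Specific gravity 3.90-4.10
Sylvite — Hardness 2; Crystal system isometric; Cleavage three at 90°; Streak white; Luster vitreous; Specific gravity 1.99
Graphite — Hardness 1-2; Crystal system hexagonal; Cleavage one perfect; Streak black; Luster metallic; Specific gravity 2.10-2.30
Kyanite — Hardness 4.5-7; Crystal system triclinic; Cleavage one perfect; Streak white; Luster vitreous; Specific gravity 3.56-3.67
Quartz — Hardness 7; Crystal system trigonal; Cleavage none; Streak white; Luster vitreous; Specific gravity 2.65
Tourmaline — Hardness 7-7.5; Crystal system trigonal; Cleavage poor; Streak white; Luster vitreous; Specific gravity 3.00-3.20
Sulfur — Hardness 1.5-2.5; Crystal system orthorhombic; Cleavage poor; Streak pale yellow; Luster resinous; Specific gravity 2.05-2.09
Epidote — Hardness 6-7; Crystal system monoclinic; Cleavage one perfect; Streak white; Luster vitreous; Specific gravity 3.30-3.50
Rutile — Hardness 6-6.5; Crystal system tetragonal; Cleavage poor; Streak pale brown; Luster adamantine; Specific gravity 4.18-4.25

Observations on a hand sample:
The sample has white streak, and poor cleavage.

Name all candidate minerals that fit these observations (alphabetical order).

White streak — narrows the field to Orthoclase, Apatite, Gypsum, Calcite, Sphene, Sylvite, Kyanite, Quartz, Tourmaline, Epidote.
Poor cleavage — Apatite, Sphene, Tourmaline remain.
The minerals that satisfy all observations are Apatite, Sphene, Tourmaline.

Apatite, Sphene, Tourmaline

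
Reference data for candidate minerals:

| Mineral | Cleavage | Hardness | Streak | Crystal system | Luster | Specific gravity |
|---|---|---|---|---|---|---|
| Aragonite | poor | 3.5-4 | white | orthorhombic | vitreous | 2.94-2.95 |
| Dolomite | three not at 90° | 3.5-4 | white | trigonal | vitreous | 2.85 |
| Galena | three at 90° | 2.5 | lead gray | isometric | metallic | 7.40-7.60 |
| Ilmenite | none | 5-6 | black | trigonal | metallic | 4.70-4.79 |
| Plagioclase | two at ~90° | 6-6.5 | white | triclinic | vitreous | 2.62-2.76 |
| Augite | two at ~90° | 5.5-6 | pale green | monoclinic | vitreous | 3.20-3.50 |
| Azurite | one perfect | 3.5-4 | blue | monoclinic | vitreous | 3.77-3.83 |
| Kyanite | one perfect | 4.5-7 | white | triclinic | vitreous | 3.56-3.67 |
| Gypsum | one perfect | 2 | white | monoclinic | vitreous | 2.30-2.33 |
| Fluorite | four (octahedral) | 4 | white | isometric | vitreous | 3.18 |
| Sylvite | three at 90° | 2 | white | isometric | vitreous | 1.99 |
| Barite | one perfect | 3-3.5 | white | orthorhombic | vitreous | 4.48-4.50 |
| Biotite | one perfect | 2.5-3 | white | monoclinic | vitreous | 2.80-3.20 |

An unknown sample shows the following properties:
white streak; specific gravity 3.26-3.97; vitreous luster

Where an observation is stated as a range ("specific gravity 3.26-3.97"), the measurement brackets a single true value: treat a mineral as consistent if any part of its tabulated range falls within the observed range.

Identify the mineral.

Kyanite

White streak rules out Galena, Ilmenite, Augite, Azurite.
Specific gravity 3.26-3.97 — leaves Kyanite.
Vitreous luster — no further eliminations.
The only mineral consistent with every observation is Kyanite.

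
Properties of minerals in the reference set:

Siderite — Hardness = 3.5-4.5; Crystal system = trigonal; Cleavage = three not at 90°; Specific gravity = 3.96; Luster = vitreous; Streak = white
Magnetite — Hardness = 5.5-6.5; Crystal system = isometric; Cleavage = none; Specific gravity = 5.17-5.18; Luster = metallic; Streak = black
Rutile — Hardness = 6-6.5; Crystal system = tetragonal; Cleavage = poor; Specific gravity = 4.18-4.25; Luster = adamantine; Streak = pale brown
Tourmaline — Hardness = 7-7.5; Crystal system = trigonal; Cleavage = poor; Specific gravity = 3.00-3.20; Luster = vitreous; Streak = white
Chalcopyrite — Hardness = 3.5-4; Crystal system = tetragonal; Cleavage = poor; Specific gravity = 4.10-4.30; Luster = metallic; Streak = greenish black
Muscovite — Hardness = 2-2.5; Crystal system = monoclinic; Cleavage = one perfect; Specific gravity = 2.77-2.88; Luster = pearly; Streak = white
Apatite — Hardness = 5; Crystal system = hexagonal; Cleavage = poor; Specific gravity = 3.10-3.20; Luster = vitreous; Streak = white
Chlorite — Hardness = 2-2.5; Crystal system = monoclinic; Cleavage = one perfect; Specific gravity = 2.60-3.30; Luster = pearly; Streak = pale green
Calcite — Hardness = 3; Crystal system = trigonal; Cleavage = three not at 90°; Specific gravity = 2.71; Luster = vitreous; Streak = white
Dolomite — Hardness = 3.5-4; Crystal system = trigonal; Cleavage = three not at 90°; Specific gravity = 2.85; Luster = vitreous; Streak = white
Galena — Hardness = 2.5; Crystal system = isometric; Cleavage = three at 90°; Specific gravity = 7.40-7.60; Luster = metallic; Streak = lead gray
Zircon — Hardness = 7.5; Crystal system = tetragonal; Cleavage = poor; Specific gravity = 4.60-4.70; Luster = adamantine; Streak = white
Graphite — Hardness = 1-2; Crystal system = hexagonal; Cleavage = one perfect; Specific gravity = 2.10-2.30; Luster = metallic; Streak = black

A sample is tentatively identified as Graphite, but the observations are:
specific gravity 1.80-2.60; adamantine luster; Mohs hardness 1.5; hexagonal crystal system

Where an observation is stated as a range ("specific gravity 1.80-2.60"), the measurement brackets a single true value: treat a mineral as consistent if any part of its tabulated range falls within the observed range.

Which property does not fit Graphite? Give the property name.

Specific gravity 1.80-2.60: Graphite has SG 2.10-2.30 — consistent.
Adamantine luster: Graphite has metallic luster — outside the reference range.
Mohs hardness 1.5: Graphite has hardness 1-2 — consistent.
Hexagonal crystal system: Graphite has hexagonal system — consistent.
Everything matches except the luster.

luster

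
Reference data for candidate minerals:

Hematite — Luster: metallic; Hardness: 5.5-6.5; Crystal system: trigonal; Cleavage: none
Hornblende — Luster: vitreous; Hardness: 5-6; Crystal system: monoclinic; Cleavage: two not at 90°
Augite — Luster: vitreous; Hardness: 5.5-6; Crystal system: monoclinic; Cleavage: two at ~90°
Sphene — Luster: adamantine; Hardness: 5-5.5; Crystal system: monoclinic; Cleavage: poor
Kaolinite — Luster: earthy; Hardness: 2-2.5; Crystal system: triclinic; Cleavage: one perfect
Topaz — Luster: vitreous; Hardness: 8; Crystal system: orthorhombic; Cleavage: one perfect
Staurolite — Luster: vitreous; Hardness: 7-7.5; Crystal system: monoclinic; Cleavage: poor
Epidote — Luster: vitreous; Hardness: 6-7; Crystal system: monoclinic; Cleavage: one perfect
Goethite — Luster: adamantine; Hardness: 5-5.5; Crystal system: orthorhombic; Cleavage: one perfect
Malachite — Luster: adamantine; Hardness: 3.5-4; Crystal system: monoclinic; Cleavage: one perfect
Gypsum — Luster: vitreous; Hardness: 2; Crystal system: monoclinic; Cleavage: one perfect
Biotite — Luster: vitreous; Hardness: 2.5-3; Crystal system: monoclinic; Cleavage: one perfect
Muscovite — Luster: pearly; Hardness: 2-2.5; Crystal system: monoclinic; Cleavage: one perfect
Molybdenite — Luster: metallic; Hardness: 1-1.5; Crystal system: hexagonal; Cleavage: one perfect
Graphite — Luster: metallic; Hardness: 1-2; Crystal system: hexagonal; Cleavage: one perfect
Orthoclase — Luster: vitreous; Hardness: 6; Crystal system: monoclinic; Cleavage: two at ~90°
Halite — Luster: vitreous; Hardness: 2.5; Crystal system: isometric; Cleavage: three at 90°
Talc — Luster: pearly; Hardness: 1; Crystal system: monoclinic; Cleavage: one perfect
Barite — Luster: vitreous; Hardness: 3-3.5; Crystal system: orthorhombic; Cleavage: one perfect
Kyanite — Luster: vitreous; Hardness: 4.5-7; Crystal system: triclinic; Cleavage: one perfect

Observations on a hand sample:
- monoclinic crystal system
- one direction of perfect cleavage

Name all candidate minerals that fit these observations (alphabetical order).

Biotite, Epidote, Gypsum, Malachite, Muscovite, Talc

Monoclinic crystal system: narrows the field to Hornblende, Augite, Sphene, Staurolite, Epidote, Malachite, Gypsum, Biotite, Muscovite, Orthoclase, Talc.
One direction of perfect cleavage eliminates Hornblende, Augite, Sphene, Staurolite, Orthoclase.
The minerals that satisfy all observations are Biotite, Epidote, Gypsum, Malachite, Muscovite, Talc.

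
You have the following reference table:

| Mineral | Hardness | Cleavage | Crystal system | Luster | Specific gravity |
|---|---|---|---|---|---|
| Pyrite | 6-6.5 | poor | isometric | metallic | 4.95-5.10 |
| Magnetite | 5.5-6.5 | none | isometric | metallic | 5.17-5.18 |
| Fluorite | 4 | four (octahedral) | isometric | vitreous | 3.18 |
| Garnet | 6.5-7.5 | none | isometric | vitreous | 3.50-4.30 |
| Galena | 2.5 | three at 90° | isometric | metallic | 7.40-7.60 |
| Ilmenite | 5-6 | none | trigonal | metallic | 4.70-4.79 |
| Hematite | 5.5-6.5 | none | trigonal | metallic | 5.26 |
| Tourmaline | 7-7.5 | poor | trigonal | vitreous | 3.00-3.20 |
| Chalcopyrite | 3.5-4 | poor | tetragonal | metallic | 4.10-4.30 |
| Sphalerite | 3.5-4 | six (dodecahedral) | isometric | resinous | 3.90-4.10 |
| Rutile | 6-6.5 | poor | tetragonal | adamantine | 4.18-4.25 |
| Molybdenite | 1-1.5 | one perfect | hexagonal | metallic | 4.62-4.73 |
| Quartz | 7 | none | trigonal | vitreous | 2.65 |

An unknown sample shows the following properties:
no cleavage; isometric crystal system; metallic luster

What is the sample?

Magnetite

No cleavage — Magnetite, Garnet, Ilmenite, Hematite, Quartz remain.
Isometric crystal system — Magnetite, Garnet remain.
Metallic luster rules out Garnet.
Magnetite is the sole remaining match.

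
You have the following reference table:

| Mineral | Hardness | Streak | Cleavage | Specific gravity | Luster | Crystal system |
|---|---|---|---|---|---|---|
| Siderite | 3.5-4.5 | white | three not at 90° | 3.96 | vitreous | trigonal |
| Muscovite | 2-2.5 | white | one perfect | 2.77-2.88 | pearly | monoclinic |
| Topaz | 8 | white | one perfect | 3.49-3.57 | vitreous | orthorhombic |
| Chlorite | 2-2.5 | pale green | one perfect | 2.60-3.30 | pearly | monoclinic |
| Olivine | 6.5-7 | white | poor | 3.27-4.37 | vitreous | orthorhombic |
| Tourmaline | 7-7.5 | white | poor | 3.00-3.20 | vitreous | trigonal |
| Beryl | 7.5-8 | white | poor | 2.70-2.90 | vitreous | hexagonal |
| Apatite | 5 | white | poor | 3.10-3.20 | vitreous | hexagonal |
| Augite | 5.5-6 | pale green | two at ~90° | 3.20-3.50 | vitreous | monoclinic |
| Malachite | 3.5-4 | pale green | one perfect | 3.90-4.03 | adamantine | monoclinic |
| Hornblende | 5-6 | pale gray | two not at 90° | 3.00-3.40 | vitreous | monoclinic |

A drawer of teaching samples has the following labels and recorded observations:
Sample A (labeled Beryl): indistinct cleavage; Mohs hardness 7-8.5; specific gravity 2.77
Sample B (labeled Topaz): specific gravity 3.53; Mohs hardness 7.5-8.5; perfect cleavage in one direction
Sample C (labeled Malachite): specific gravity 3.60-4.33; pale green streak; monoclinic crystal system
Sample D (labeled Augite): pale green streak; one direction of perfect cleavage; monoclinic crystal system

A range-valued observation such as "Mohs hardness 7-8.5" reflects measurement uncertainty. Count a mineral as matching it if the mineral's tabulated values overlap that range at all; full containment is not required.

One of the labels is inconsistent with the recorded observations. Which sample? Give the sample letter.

Sample A: all recorded properties match Beryl.
Sample B: all recorded properties match Topaz.
Sample C: all recorded properties match Malachite.
Sample D: Augite has cleavage two at ~90°, but the record shows one direction of perfect cleavage — this label is wrong.
Only sample D is inconsistent with its label.

D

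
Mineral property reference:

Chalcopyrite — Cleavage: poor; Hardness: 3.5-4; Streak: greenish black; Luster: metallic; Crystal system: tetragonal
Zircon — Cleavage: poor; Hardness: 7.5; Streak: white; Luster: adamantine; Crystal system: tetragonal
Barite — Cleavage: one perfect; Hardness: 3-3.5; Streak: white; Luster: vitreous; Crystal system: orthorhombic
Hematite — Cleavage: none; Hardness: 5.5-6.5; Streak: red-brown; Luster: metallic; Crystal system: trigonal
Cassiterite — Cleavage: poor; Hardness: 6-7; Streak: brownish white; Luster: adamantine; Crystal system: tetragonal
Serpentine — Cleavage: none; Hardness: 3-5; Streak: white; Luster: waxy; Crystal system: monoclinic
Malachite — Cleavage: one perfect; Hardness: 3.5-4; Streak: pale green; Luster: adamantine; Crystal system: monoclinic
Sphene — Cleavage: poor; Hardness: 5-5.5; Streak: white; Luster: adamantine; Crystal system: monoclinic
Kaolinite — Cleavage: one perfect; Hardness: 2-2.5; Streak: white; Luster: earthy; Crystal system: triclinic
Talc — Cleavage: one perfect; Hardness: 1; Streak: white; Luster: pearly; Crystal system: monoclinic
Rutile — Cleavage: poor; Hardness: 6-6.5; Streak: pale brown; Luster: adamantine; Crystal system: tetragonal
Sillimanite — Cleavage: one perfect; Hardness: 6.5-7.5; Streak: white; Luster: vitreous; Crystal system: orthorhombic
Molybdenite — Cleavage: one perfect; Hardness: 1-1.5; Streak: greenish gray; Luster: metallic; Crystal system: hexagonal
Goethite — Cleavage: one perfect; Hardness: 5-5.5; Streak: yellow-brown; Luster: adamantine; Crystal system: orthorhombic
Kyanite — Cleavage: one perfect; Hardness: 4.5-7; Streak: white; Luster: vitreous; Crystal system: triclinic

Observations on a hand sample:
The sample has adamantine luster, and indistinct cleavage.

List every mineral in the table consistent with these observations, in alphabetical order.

Cassiterite, Rutile, Sphene, Zircon

Adamantine luster: only Zircon, Cassiterite, Malachite, Sphene, Rutile, Goethite remain.
Indistinct cleavage excludes Malachite, Goethite.
Remaining candidates: Cassiterite, Rutile, Sphene, Zircon.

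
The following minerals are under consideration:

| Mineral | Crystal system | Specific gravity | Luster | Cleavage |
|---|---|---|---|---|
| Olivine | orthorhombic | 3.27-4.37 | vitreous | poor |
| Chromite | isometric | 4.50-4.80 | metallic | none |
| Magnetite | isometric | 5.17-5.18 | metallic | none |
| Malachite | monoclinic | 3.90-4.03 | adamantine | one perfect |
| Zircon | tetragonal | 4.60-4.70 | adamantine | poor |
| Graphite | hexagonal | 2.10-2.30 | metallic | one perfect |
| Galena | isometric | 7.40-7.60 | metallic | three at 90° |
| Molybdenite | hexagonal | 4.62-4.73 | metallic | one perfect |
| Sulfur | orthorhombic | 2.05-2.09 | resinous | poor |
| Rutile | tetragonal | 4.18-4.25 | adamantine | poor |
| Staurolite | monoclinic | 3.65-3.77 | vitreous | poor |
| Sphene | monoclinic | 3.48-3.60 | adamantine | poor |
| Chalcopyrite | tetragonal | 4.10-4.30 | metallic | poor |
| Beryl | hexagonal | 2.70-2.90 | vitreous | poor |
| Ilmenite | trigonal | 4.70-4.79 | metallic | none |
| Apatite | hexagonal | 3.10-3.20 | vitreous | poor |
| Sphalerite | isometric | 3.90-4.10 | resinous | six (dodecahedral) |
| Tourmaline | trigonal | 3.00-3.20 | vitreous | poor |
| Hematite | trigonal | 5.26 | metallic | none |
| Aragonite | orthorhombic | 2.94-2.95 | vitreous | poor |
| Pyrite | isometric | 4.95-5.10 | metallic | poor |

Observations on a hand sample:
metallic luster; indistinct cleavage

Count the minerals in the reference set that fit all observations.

Metallic luster — leaves Chromite, Magnetite, Graphite, Galena, Molybdenite, Chalcopyrite, Ilmenite, Hematite, Pyrite.
Indistinct cleavage — Chalcopyrite, Pyrite remain.
Consistent with every observation: Chalcopyrite, Pyrite.
That is 2 minerals.

2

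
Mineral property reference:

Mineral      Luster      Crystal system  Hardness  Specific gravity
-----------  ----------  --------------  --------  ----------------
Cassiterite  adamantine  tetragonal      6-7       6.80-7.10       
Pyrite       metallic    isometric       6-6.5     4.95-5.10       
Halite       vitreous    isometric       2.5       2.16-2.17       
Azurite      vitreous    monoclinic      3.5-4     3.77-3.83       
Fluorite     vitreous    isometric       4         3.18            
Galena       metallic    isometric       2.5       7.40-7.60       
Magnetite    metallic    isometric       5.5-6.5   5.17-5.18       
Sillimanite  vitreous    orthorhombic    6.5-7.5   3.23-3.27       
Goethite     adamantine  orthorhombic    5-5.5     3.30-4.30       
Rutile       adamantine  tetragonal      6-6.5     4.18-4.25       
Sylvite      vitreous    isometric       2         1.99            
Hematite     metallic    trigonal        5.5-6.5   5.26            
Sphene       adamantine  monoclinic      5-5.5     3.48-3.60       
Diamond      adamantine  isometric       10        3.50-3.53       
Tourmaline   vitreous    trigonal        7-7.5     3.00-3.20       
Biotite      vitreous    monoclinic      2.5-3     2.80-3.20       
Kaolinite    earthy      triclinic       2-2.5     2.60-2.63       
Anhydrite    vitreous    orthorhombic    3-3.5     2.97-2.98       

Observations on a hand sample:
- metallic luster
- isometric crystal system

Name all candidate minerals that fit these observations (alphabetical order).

Metallic luster: leaves Pyrite, Galena, Magnetite, Hematite.
Isometric crystal system rules out Hematite.
Consistent with every observation: Galena, Magnetite, Pyrite.

Galena, Magnetite, Pyrite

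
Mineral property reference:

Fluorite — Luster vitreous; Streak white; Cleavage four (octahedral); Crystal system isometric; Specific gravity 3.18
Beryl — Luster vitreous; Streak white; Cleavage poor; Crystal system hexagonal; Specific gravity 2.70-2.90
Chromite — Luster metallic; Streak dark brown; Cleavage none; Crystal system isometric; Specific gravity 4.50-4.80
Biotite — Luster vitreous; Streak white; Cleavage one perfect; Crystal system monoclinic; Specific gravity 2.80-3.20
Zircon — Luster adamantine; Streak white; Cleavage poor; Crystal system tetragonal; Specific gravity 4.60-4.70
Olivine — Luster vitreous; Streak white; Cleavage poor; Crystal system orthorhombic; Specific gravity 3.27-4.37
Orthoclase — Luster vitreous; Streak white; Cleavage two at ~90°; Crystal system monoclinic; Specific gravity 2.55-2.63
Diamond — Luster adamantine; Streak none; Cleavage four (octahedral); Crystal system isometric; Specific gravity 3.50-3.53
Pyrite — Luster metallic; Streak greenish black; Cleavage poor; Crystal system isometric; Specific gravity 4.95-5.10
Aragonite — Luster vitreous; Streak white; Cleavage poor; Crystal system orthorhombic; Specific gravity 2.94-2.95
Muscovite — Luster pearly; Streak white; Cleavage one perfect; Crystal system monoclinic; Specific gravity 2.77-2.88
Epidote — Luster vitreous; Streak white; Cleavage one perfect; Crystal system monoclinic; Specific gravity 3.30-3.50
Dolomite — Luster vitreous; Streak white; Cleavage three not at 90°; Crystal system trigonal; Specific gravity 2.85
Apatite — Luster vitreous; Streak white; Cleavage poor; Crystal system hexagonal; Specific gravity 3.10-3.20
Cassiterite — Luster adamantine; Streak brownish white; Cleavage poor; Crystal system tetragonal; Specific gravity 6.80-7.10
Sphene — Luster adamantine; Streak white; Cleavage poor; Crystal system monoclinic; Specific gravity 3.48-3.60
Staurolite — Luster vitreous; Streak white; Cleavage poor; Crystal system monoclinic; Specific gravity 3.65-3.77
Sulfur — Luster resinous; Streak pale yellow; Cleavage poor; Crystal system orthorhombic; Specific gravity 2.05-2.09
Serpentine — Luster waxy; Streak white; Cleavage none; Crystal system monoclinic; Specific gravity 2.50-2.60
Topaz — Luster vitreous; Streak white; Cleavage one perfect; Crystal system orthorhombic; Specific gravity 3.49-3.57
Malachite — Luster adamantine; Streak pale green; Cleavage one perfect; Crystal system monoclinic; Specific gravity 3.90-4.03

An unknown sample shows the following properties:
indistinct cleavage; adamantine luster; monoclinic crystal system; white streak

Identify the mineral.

Sphene

Indistinct cleavage: narrows the field to Beryl, Zircon, Olivine, Pyrite, Aragonite, Apatite, Cassiterite, Sphene, Staurolite, Sulfur.
Adamantine luster: leaves Zircon, Cassiterite, Sphene.
Monoclinic crystal system: leaves Sphene.
White streak: consistent with all remaining minerals.
The only mineral consistent with every observation is Sphene.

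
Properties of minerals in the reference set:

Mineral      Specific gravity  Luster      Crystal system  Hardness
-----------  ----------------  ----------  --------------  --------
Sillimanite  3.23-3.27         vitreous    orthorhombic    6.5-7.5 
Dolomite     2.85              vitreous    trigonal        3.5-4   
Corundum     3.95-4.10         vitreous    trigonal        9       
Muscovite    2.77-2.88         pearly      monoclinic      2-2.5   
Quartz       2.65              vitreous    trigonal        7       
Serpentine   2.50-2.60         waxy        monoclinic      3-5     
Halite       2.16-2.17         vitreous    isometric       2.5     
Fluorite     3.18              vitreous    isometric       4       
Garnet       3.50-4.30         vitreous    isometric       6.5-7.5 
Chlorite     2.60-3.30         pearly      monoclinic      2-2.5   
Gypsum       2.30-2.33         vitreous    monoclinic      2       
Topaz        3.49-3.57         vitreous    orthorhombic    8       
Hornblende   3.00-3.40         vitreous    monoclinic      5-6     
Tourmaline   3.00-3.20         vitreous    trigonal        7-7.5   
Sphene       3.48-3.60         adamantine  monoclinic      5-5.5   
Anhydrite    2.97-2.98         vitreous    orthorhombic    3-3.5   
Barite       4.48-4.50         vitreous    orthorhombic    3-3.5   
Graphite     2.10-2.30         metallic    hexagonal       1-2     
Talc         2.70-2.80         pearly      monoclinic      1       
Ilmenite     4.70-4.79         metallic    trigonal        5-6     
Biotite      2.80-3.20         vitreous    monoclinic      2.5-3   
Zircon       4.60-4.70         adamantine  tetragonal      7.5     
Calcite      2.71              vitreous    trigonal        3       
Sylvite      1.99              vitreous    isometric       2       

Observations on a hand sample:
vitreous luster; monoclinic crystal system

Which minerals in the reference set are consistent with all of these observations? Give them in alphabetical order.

Vitreous luster: narrows the field to Sillimanite, Dolomite, Corundum, Quartz, Halite, Fluorite, Garnet, Gypsum, Topaz, Hornblende, Tourmaline, Anhydrite, Barite, Biotite, Calcite, Sylvite.
Monoclinic crystal system: only Gypsum, Hornblende, Biotite remain.
The minerals that satisfy all observations are Biotite, Gypsum, Hornblende.

Biotite, Gypsum, Hornblende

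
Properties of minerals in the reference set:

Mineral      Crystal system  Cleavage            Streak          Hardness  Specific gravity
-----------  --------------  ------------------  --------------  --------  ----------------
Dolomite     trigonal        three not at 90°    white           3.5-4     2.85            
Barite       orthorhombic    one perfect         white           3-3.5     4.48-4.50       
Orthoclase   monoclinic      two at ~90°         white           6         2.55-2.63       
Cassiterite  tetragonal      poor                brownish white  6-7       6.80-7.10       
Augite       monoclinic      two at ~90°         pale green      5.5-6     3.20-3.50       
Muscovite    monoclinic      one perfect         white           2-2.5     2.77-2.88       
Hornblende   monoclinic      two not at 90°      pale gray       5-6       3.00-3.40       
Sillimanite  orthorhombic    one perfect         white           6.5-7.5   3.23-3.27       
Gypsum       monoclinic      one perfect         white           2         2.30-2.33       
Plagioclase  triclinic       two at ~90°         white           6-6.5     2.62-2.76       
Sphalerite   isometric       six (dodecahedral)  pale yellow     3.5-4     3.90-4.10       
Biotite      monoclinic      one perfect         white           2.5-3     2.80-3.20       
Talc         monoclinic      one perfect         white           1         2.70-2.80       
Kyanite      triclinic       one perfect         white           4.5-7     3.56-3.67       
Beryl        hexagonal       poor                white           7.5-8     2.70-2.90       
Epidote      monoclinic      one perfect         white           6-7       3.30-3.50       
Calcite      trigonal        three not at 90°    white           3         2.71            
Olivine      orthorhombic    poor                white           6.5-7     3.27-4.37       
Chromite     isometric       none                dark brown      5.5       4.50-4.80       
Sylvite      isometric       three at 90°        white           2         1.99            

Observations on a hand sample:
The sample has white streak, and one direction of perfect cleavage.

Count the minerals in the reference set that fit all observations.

White streak is inconsistent with Cassiterite, Augite, Hornblende, Sphalerite, Chromite.
One direction of perfect cleavage: leaves Barite, Muscovite, Sillimanite, Gypsum, Biotite, Talc, Kyanite, Epidote.
The minerals that satisfy all observations are Barite, Biotite, Epidote, Gypsum, Kyanite, Muscovite, Sillimanite, Talc.
That is 8 minerals.

8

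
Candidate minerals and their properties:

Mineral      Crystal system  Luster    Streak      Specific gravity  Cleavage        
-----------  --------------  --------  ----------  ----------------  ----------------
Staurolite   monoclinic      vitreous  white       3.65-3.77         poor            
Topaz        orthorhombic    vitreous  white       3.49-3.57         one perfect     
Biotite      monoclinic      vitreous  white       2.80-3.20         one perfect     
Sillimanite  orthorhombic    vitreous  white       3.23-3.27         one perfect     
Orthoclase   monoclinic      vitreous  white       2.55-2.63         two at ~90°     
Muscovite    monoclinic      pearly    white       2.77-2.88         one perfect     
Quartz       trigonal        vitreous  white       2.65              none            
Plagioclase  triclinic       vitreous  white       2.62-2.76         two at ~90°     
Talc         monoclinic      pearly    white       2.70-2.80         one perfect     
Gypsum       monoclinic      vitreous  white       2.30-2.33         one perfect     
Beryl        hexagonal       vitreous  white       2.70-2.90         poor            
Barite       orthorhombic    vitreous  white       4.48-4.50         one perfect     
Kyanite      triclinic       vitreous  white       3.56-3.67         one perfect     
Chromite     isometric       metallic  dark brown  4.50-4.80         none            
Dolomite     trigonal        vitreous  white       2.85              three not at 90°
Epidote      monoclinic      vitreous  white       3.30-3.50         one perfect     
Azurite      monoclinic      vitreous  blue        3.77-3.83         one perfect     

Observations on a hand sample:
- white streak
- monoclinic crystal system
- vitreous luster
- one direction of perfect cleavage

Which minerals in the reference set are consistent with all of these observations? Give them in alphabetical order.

White streak rules out Chromite, Azurite.
Monoclinic crystal system: only Staurolite, Biotite, Orthoclase, Muscovite, Talc, Gypsum, Epidote remain.
Vitreous luster excludes Muscovite, Talc.
One direction of perfect cleavage eliminates Staurolite, Orthoclase.
The minerals that satisfy all observations are Biotite, Epidote, Gypsum.

Biotite, Epidote, Gypsum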